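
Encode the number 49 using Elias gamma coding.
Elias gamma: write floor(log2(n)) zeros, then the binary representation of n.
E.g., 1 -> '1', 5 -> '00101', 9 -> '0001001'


num_bits = floor(log2(49)) + 1 = 6
leading_zeros = num_bits - 1 = 5
binary(49) = 110001

Elias gamma(49) = '00000' + '110001' = 00000110001 (11 bits)


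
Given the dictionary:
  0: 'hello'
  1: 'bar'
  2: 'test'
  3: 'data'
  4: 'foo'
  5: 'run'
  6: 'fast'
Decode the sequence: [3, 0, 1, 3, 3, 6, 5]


Look up each index in the dictionary:
  3 -> 'data'
  0 -> 'hello'
  1 -> 'bar'
  3 -> 'data'
  3 -> 'data'
  6 -> 'fast'
  5 -> 'run'

Decoded: "data hello bar data data fast run"


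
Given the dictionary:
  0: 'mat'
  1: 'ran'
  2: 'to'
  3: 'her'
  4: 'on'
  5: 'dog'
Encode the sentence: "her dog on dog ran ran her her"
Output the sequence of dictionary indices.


Look up each word in the dictionary:
  'her' -> 3
  'dog' -> 5
  'on' -> 4
  'dog' -> 5
  'ran' -> 1
  'ran' -> 1
  'her' -> 3
  'her' -> 3

Encoded: [3, 5, 4, 5, 1, 1, 3, 3]


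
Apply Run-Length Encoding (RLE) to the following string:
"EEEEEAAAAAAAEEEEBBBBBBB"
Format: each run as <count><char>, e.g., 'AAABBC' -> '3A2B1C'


Scanning runs left to right:
  i=0: run of 'E' x 5 -> '5E'
  i=5: run of 'A' x 7 -> '7A'
  i=12: run of 'E' x 4 -> '4E'
  i=16: run of 'B' x 7 -> '7B'

RLE = 5E7A4E7B


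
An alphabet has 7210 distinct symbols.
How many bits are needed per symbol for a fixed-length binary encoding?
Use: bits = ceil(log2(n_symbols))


log2(7210) = 12.8158
Bracket: 2^12 = 4096 < 7210 <= 2^13 = 8192
So ceil(log2(7210)) = 13

bits = ceil(log2(7210)) = ceil(12.8158) = 13 bits


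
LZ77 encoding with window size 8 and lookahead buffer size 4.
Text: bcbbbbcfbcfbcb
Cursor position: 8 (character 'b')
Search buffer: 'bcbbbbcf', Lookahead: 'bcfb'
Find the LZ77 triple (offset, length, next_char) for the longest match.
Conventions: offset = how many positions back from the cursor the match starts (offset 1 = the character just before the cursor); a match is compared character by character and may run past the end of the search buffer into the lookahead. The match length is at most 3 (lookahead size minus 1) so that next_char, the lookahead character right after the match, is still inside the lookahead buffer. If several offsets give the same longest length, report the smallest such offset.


Try each offset into the search buffer:
  offset=1 (pos 7, char 'f'): match length 0
  offset=2 (pos 6, char 'c'): match length 0
  offset=3 (pos 5, char 'b'): match length 3
  offset=4 (pos 4, char 'b'): match length 1
  offset=5 (pos 3, char 'b'): match length 1
  offset=6 (pos 2, char 'b'): match length 1
  offset=7 (pos 1, char 'c'): match length 0
  offset=8 (pos 0, char 'b'): match length 2
Longest match has length 3 at offset 3.
next_char = character at position 8 + 3 = 11 -> 'b'

Best match: offset=3, length=3 (matching 'bcf' starting at position 5)
LZ77 triple: (3, 3, 'b')


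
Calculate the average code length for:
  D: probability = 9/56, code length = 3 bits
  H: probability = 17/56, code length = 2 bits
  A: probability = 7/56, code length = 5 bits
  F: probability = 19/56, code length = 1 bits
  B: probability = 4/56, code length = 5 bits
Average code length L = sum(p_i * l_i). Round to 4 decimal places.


Weighted contributions p_i * l_i:
  D: (9/56) * 3 = 27/56
  H: (17/56) * 2 = 34/56
  A: (7/56) * 5 = 35/56
  F: (19/56) * 1 = 19/56
  B: (4/56) * 5 = 20/56
Sum = (27 + 34 + 35 + 19 + 20)/56 = 135/56

L = 135/56 = 2.4107 bits/symbol


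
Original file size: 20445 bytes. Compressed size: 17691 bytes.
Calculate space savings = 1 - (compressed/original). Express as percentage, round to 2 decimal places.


ratio = compressed/original = 17691/20445 = 0.865297
savings = 1 - ratio = 1 - 0.865297 = 0.134703
as a percentage: 0.134703 * 100 = 13.47%

Space savings = 1 - 17691/20445 = 13.47%


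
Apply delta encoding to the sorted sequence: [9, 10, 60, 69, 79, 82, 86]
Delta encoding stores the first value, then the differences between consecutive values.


First value: 9
Deltas:
  10 - 9 = 1
  60 - 10 = 50
  69 - 60 = 9
  79 - 69 = 10
  82 - 79 = 3
  86 - 82 = 4


Delta encoded: [9, 1, 50, 9, 10, 3, 4]


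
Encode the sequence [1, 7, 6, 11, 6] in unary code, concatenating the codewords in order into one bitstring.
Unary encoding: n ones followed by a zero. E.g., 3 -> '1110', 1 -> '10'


Encode each number as n ones followed by a terminating 0:
  1 -> 10 (2 bits)
  7 -> 11111110 (8 bits)
  6 -> 1111110 (7 bits)
  11 -> 111111111110 (12 bits)
  6 -> 1111110 (7 bits)
Total length = 2 + 8 + 7 + 12 + 7 = 36 bits.

Unary([1, 7, 6, 11, 6]) = 101111111011111101111111111101111110 (36 bits)


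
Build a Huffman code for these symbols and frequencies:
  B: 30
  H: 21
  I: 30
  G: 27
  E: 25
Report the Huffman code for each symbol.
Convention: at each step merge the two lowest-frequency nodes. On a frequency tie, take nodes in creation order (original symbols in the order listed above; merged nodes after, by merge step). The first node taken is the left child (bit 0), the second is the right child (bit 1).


Huffman tree construction:
Step 1: Merge H(21) + E(25) = 46
Step 2: Merge G(27) + B(30) = 57
Step 3: Merge I(30) + (H+E)(46) = 76
Step 4: Merge (G+B)(57) + (I+(H+E))(76) = 133
Read each symbol's code off the tree from the root (left child = 0, right child = 1).

Codes:
  B: 01 (length 2)
  H: 110 (length 3)
  I: 10 (length 2)
  G: 00 (length 2)
  E: 111 (length 3)
Average code length: 312/133 = 2.3459 bits/symbol


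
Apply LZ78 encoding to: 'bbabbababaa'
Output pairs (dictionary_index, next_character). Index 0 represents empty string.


LZ78 encoding steps:
Dictionary: {0: ''}
Step 1: w='' (idx 0), next='b' -> output (0, 'b'), add 'b' as idx 1
Step 2: w='b' (idx 1), next='a' -> output (1, 'a'), add 'ba' as idx 2
Step 3: w='b' (idx 1), next='b' -> output (1, 'b'), add 'bb' as idx 3
Step 4: w='' (idx 0), next='a' -> output (0, 'a'), add 'a' as idx 4
Step 5: w='ba' (idx 2), next='b' -> output (2, 'b'), add 'bab' as idx 5
Step 6: w='a' (idx 4), next='a' -> output (4, 'a'), add 'aa' as idx 6


Encoded: [(0, 'b'), (1, 'a'), (1, 'b'), (0, 'a'), (2, 'b'), (4, 'a')]


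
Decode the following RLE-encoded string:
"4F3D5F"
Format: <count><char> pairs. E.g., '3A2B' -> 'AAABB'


Expanding each <count><char> pair:
  4F -> 'FFFF'
  3D -> 'DDD'
  5F -> 'FFFFF'

Decoded = FFFFDDDFFFFF


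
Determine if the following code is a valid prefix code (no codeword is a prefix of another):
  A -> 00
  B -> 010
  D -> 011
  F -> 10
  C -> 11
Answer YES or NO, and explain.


Checking each pair (does one codeword prefix another?):
  A='00' vs B='010': no prefix
  A='00' vs D='011': no prefix
  A='00' vs F='10': no prefix
  A='00' vs C='11': no prefix
  B='010' vs A='00': no prefix
  B='010' vs D='011': no prefix
  B='010' vs F='10': no prefix
  B='010' vs C='11': no prefix
  D='011' vs A='00': no prefix
  D='011' vs B='010': no prefix
  D='011' vs F='10': no prefix
  D='011' vs C='11': no prefix
  F='10' vs A='00': no prefix
  F='10' vs B='010': no prefix
  F='10' vs D='011': no prefix
  F='10' vs C='11': no prefix
  C='11' vs A='00': no prefix
  C='11' vs B='010': no prefix
  C='11' vs D='011': no prefix
  C='11' vs F='10': no prefix
No violation found over all pairs.

YES -- this is a valid prefix code. No codeword is a prefix of any other codeword.


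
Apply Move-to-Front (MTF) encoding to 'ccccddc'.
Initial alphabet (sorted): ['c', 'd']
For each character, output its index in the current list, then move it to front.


MTF encoding:
'c': index 0 in ['c', 'd'] -> ['c', 'd']
'c': index 0 in ['c', 'd'] -> ['c', 'd']
'c': index 0 in ['c', 'd'] -> ['c', 'd']
'c': index 0 in ['c', 'd'] -> ['c', 'd']
'd': index 1 in ['c', 'd'] -> ['d', 'c']
'd': index 0 in ['d', 'c'] -> ['d', 'c']
'c': index 1 in ['d', 'c'] -> ['c', 'd']


Output: [0, 0, 0, 0, 1, 0, 1]


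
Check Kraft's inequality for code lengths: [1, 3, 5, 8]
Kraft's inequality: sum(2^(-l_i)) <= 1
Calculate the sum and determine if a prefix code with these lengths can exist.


Sum = 2^(-1) + 2^(-3) + 2^(-5) + 2^(-8)
    = 0.5 + 0.125 + 0.03125 + 0.00390625
    = 169/256 = 0.66015625
Since 0.66015625 <= 1, Kraft's inequality IS satisfied.
A prefix code with these lengths CAN exist.

Kraft sum = 0.66015625. Satisfied.


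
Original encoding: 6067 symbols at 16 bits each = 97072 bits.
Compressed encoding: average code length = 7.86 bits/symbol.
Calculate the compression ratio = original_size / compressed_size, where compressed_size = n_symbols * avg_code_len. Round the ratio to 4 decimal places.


original_size = n_symbols * orig_bits = 6067 * 16 = 97072 bits
compressed_size = n_symbols * avg_code_len = 6067 * 7.86 = 47686.62 bits
ratio = original_size / compressed_size = 97072 / 47686.62 = 2.0356

Compression ratio = 2.0356


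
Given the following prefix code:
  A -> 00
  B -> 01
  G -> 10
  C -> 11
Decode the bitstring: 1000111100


Decoding step by step:
Bits 10 -> G
Bits 00 -> A
Bits 11 -> C
Bits 11 -> C
Bits 00 -> A


Decoded message: GACCA


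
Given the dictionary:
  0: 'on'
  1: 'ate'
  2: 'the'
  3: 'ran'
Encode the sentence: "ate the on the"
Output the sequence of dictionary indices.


Look up each word in the dictionary:
  'ate' -> 1
  'the' -> 2
  'on' -> 0
  'the' -> 2

Encoded: [1, 2, 0, 2]


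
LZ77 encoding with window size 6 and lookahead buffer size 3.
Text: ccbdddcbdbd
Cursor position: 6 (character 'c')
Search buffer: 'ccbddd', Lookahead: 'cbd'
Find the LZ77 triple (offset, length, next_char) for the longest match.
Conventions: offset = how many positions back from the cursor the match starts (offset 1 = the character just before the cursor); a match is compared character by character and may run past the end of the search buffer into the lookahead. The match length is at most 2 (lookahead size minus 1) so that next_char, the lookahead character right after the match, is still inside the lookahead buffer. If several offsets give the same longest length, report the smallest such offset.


Try each offset into the search buffer:
  offset=1 (pos 5, char 'd'): match length 0
  offset=2 (pos 4, char 'd'): match length 0
  offset=3 (pos 3, char 'd'): match length 0
  offset=4 (pos 2, char 'b'): match length 0
  offset=5 (pos 1, char 'c'): match length 2
  offset=6 (pos 0, char 'c'): match length 1
Longest match has length 2 at offset 5.
next_char = character at position 6 + 2 = 8 -> 'd'

Best match: offset=5, length=2 (matching 'cb' starting at position 1)
LZ77 triple: (5, 2, 'd')


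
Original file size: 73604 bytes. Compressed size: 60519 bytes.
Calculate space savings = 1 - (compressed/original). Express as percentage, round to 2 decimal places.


ratio = compressed/original = 60519/73604 = 0.822224
savings = 1 - ratio = 1 - 0.822224 = 0.177776
as a percentage: 0.177776 * 100 = 17.78%

Space savings = 1 - 60519/73604 = 17.78%


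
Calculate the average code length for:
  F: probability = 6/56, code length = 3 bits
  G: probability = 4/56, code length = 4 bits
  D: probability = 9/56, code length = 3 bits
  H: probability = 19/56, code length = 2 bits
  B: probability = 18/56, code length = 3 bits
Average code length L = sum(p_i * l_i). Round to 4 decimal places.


Weighted contributions p_i * l_i:
  F: (6/56) * 3 = 18/56
  G: (4/56) * 4 = 16/56
  D: (9/56) * 3 = 27/56
  H: (19/56) * 2 = 38/56
  B: (18/56) * 3 = 54/56
Sum = (18 + 16 + 27 + 38 + 54)/56 = 153/56

L = 153/56 = 2.7321 bits/symbol


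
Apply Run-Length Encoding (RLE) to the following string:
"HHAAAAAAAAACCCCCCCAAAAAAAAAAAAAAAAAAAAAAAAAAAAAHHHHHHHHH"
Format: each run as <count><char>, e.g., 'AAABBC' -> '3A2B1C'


Scanning runs left to right:
  i=0: run of 'H' x 2 -> '2H'
  i=2: run of 'A' x 9 -> '9A'
  i=11: run of 'C' x 7 -> '7C'
  i=18: run of 'A' x 29 -> '29A'
  i=47: run of 'H' x 9 -> '9H'

RLE = 2H9A7C29A9H


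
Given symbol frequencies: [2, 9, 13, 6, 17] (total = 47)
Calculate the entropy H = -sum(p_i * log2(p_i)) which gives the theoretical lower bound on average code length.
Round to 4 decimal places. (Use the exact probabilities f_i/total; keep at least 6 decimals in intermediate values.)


Per-symbol terms -p_i * log2(p_i) with p_i = f_i/47:
  p = 2/47 = 0.042553: log2(p) = -4.554589, -p*log2(p) = 0.193812
  p = 9/47 = 0.191489: log2(p) = -2.384664, -p*log2(p) = 0.456638
  p = 13/47 = 0.276596: log2(p) = -1.854149, -p*log2(p) = 0.512850
  p = 6/47 = 0.127660: log2(p) = -2.969626, -p*log2(p) = 0.379101
  p = 17/47 = 0.361702: log2(p) = -1.467126, -p*log2(p) = 0.530663
H = 0.193812 + 0.456638 + 0.512850 + 0.379101 + 0.530663 = 2.073064

H = 2.0731 bits/symbol


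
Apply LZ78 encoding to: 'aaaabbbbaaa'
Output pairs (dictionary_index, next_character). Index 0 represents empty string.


LZ78 encoding steps:
Dictionary: {0: ''}
Step 1: w='' (idx 0), next='a' -> output (0, 'a'), add 'a' as idx 1
Step 2: w='a' (idx 1), next='a' -> output (1, 'a'), add 'aa' as idx 2
Step 3: w='a' (idx 1), next='b' -> output (1, 'b'), add 'ab' as idx 3
Step 4: w='' (idx 0), next='b' -> output (0, 'b'), add 'b' as idx 4
Step 5: w='b' (idx 4), next='b' -> output (4, 'b'), add 'bb' as idx 5
Step 6: w='aa' (idx 2), next='a' -> output (2, 'a'), add 'aaa' as idx 6


Encoded: [(0, 'a'), (1, 'a'), (1, 'b'), (0, 'b'), (4, 'b'), (2, 'a')]


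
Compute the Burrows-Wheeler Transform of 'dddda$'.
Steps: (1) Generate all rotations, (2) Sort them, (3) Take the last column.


Rotations (sorted):
  0: $dddda -> last char: a
  1: a$dddd -> last char: d
  2: da$ddd -> last char: d
  3: dda$dd -> last char: d
  4: ddda$d -> last char: d
  5: dddda$ -> last char: $


BWT = adddd$


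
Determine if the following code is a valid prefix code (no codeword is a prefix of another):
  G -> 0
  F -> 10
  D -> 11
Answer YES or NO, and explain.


Checking each pair (does one codeword prefix another?):
  G='0' vs F='10': no prefix
  G='0' vs D='11': no prefix
  F='10' vs G='0': no prefix
  F='10' vs D='11': no prefix
  D='11' vs G='0': no prefix
  D='11' vs F='10': no prefix
No violation found over all pairs.

YES -- this is a valid prefix code. No codeword is a prefix of any other codeword.


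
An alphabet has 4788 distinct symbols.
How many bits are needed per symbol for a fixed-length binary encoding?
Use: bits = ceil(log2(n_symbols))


log2(4788) = 12.2252
Bracket: 2^12 = 4096 < 4788 <= 2^13 = 8192
So ceil(log2(4788)) = 13

bits = ceil(log2(4788)) = ceil(12.2252) = 13 bits


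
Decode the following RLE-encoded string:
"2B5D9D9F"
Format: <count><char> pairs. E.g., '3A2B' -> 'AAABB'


Expanding each <count><char> pair:
  2B -> 'BB'
  5D -> 'DDDDD'
  9D -> 'DDDDDDDDD'
  9F -> 'FFFFFFFFF'

Decoded = BBDDDDDDDDDDDDDDFFFFFFFFF


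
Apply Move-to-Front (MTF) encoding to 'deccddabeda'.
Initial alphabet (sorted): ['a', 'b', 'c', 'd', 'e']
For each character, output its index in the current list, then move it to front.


MTF encoding:
'd': index 3 in ['a', 'b', 'c', 'd', 'e'] -> ['d', 'a', 'b', 'c', 'e']
'e': index 4 in ['d', 'a', 'b', 'c', 'e'] -> ['e', 'd', 'a', 'b', 'c']
'c': index 4 in ['e', 'd', 'a', 'b', 'c'] -> ['c', 'e', 'd', 'a', 'b']
'c': index 0 in ['c', 'e', 'd', 'a', 'b'] -> ['c', 'e', 'd', 'a', 'b']
'd': index 2 in ['c', 'e', 'd', 'a', 'b'] -> ['d', 'c', 'e', 'a', 'b']
'd': index 0 in ['d', 'c', 'e', 'a', 'b'] -> ['d', 'c', 'e', 'a', 'b']
'a': index 3 in ['d', 'c', 'e', 'a', 'b'] -> ['a', 'd', 'c', 'e', 'b']
'b': index 4 in ['a', 'd', 'c', 'e', 'b'] -> ['b', 'a', 'd', 'c', 'e']
'e': index 4 in ['b', 'a', 'd', 'c', 'e'] -> ['e', 'b', 'a', 'd', 'c']
'd': index 3 in ['e', 'b', 'a', 'd', 'c'] -> ['d', 'e', 'b', 'a', 'c']
'a': index 3 in ['d', 'e', 'b', 'a', 'c'] -> ['a', 'd', 'e', 'b', 'c']


Output: [3, 4, 4, 0, 2, 0, 3, 4, 4, 3, 3]


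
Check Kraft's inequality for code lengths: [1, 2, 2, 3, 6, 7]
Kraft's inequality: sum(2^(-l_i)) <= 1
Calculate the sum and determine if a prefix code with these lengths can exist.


Sum = 2^(-1) + 2^(-2) + 2^(-2) + 2^(-3) + 2^(-6) + 2^(-7)
    = 0.5 + 0.25 + 0.25 + 0.125 + 0.015625 + 0.0078125
    = 147/128 = 1.1484375
Since 1.1484375 > 1, Kraft's inequality is NOT satisfied.
A prefix code with these lengths CANNOT exist.

Kraft sum = 1.1484375. Not satisfied.


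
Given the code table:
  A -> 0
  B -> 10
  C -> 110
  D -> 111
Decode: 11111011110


Decoding:
111 -> D
110 -> C
111 -> D
10 -> B


Result: DCDB


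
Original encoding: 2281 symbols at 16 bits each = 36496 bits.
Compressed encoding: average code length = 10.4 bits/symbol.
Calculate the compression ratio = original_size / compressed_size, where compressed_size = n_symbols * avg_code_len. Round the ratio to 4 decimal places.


original_size = n_symbols * orig_bits = 2281 * 16 = 36496 bits
compressed_size = n_symbols * avg_code_len = 2281 * 10.4 = 23722.4 bits
ratio = original_size / compressed_size = 36496 / 23722.4 = 1.5385

Compression ratio = 1.5385


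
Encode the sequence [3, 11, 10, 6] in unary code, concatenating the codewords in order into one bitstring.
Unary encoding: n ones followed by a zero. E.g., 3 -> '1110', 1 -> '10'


Encode each number as n ones followed by a terminating 0:
  3 -> 1110 (4 bits)
  11 -> 111111111110 (12 bits)
  10 -> 11111111110 (11 bits)
  6 -> 1111110 (7 bits)
Total length = 4 + 12 + 11 + 7 = 34 bits.

Unary([3, 11, 10, 6]) = 1110111111111110111111111101111110 (34 bits)


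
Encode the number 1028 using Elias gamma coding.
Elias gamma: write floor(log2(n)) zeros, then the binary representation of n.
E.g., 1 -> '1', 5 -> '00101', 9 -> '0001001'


num_bits = floor(log2(1028)) + 1 = 11
leading_zeros = num_bits - 1 = 10
binary(1028) = 10000000100

Elias gamma(1028) = '0000000000' + '10000000100' = 000000000010000000100 (21 bits)


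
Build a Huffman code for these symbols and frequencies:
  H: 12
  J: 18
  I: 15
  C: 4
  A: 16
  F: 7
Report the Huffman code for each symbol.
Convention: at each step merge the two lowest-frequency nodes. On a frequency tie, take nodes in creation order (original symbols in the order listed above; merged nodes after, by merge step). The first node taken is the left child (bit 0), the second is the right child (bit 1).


Huffman tree construction:
Step 1: Merge C(4) + F(7) = 11
Step 2: Merge (C+F)(11) + H(12) = 23
Step 3: Merge I(15) + A(16) = 31
Step 4: Merge J(18) + ((C+F)+H)(23) = 41
Step 5: Merge (I+A)(31) + (J+((C+F)+H))(41) = 72
Read each symbol's code off the tree from the root (left child = 0, right child = 1).

Codes:
  H: 111 (length 3)
  J: 10 (length 2)
  I: 00 (length 2)
  C: 1100 (length 4)
  A: 01 (length 2)
  F: 1101 (length 4)
Average code length: 178/72 = 2.4722 bits/symbol


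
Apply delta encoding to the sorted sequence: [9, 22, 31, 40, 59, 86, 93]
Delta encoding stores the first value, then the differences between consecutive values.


First value: 9
Deltas:
  22 - 9 = 13
  31 - 22 = 9
  40 - 31 = 9
  59 - 40 = 19
  86 - 59 = 27
  93 - 86 = 7


Delta encoded: [9, 13, 9, 9, 19, 27, 7]


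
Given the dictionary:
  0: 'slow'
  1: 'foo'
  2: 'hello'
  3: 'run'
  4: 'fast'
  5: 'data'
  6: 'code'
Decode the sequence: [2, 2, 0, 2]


Look up each index in the dictionary:
  2 -> 'hello'
  2 -> 'hello'
  0 -> 'slow'
  2 -> 'hello'

Decoded: "hello hello slow hello"


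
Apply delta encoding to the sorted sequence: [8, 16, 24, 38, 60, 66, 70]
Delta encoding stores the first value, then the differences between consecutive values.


First value: 8
Deltas:
  16 - 8 = 8
  24 - 16 = 8
  38 - 24 = 14
  60 - 38 = 22
  66 - 60 = 6
  70 - 66 = 4


Delta encoded: [8, 8, 8, 14, 22, 6, 4]


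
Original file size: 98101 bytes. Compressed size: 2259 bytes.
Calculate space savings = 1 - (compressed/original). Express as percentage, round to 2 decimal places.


ratio = compressed/original = 2259/98101 = 0.023027
savings = 1 - ratio = 1 - 0.023027 = 0.976973
as a percentage: 0.976973 * 100 = 97.7%

Space savings = 1 - 2259/98101 = 97.7%


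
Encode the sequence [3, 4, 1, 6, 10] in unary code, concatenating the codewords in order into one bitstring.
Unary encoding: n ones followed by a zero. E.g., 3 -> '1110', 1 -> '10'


Encode each number as n ones followed by a terminating 0:
  3 -> 1110 (4 bits)
  4 -> 11110 (5 bits)
  1 -> 10 (2 bits)
  6 -> 1111110 (7 bits)
  10 -> 11111111110 (11 bits)
Total length = 4 + 5 + 2 + 7 + 11 = 29 bits.

Unary([3, 4, 1, 6, 10]) = 11101111010111111011111111110 (29 bits)


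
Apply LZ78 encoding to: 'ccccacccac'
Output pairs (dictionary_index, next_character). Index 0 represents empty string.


LZ78 encoding steps:
Dictionary: {0: ''}
Step 1: w='' (idx 0), next='c' -> output (0, 'c'), add 'c' as idx 1
Step 2: w='c' (idx 1), next='c' -> output (1, 'c'), add 'cc' as idx 2
Step 3: w='c' (idx 1), next='a' -> output (1, 'a'), add 'ca' as idx 3
Step 4: w='cc' (idx 2), next='c' -> output (2, 'c'), add 'ccc' as idx 4
Step 5: w='' (idx 0), next='a' -> output (0, 'a'), add 'a' as idx 5
Step 6: w='c' (idx 1), end of input -> output (1, '')


Encoded: [(0, 'c'), (1, 'c'), (1, 'a'), (2, 'c'), (0, 'a'), (1, '')]


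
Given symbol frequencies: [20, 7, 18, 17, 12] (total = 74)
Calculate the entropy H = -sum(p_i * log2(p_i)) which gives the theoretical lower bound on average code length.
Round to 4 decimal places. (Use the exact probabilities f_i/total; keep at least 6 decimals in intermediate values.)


Per-symbol terms -p_i * log2(p_i) with p_i = f_i/74:
  p = 20/74 = 0.270270: log2(p) = -1.887525, -p*log2(p) = 0.510142
  p = 7/74 = 0.094595: log2(p) = -3.402098, -p*log2(p) = 0.321820
  p = 18/74 = 0.243243: log2(p) = -2.039528, -p*log2(p) = 0.496101
  p = 17/74 = 0.229730: log2(p) = -2.121991, -p*log2(p) = 0.487484
  p = 12/74 = 0.162162: log2(p) = -2.624491, -p*log2(p) = 0.425593
H = 0.510142 + 0.321820 + 0.496101 + 0.487484 + 0.425593 = 2.241140

H = 2.2411 bits/symbol


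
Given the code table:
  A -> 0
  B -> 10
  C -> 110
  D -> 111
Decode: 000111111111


Decoding:
0 -> A
0 -> A
0 -> A
111 -> D
111 -> D
111 -> D


Result: AAADDD


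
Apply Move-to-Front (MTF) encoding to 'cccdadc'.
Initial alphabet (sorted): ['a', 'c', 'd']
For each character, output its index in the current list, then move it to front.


MTF encoding:
'c': index 1 in ['a', 'c', 'd'] -> ['c', 'a', 'd']
'c': index 0 in ['c', 'a', 'd'] -> ['c', 'a', 'd']
'c': index 0 in ['c', 'a', 'd'] -> ['c', 'a', 'd']
'd': index 2 in ['c', 'a', 'd'] -> ['d', 'c', 'a']
'a': index 2 in ['d', 'c', 'a'] -> ['a', 'd', 'c']
'd': index 1 in ['a', 'd', 'c'] -> ['d', 'a', 'c']
'c': index 2 in ['d', 'a', 'c'] -> ['c', 'd', 'a']


Output: [1, 0, 0, 2, 2, 1, 2]


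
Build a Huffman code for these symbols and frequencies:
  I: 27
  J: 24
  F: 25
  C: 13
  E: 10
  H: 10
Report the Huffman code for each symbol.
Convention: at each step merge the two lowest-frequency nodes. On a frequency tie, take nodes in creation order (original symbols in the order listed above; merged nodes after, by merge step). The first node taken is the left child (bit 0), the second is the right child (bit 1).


Huffman tree construction:
Step 1: Merge E(10) + H(10) = 20
Step 2: Merge C(13) + (E+H)(20) = 33
Step 3: Merge J(24) + F(25) = 49
Step 4: Merge I(27) + (C+(E+H))(33) = 60
Step 5: Merge (J+F)(49) + (I+(C+(E+H)))(60) = 109
Read each symbol's code off the tree from the root (left child = 0, right child = 1).

Codes:
  I: 10 (length 2)
  J: 00 (length 2)
  F: 01 (length 2)
  C: 110 (length 3)
  E: 1110 (length 4)
  H: 1111 (length 4)
Average code length: 271/109 = 2.4862 bits/symbol


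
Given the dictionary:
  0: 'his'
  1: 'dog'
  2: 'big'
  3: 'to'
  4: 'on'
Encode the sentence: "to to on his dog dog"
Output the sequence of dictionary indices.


Look up each word in the dictionary:
  'to' -> 3
  'to' -> 3
  'on' -> 4
  'his' -> 0
  'dog' -> 1
  'dog' -> 1

Encoded: [3, 3, 4, 0, 1, 1]


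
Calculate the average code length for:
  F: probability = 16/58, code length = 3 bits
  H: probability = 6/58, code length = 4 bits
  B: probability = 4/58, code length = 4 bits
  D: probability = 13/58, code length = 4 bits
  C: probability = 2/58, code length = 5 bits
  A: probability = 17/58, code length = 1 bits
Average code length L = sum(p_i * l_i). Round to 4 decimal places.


Weighted contributions p_i * l_i:
  F: (16/58) * 3 = 48/58
  H: (6/58) * 4 = 24/58
  B: (4/58) * 4 = 16/58
  D: (13/58) * 4 = 52/58
  C: (2/58) * 5 = 10/58
  A: (17/58) * 1 = 17/58
Sum = (48 + 24 + 16 + 52 + 10 + 17)/58 = 167/58

L = 167/58 = 2.8793 bits/symbol


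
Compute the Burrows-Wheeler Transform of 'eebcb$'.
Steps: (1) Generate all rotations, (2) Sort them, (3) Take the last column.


Rotations (sorted):
  0: $eebcb -> last char: b
  1: b$eebc -> last char: c
  2: bcb$ee -> last char: e
  3: cb$eeb -> last char: b
  4: ebcb$e -> last char: e
  5: eebcb$ -> last char: $


BWT = bcebe$


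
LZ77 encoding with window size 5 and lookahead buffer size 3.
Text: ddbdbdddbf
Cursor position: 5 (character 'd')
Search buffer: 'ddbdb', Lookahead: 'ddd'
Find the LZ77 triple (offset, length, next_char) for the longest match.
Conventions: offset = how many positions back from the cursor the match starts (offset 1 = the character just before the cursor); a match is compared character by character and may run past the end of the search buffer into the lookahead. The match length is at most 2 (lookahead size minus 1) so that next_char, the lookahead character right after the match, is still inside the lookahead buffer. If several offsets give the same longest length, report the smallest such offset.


Try each offset into the search buffer:
  offset=1 (pos 4, char 'b'): match length 0
  offset=2 (pos 3, char 'd'): match length 1
  offset=3 (pos 2, char 'b'): match length 0
  offset=4 (pos 1, char 'd'): match length 1
  offset=5 (pos 0, char 'd'): match length 2
Longest match has length 2 at offset 5.
next_char = character at position 5 + 2 = 7 -> 'd'

Best match: offset=5, length=2 (matching 'dd' starting at position 0)
LZ77 triple: (5, 2, 'd')


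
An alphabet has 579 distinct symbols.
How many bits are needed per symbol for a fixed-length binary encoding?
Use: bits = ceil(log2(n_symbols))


log2(579) = 9.1774
Bracket: 2^9 = 512 < 579 <= 2^10 = 1024
So ceil(log2(579)) = 10

bits = ceil(log2(579)) = ceil(9.1774) = 10 bits


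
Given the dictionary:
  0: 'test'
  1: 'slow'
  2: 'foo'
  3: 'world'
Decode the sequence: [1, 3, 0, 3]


Look up each index in the dictionary:
  1 -> 'slow'
  3 -> 'world'
  0 -> 'test'
  3 -> 'world'

Decoded: "slow world test world"


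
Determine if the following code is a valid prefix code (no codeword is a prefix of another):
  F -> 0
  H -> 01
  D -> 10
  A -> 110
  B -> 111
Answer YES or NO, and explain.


Checking each pair (does one codeword prefix another?):
  F='0' vs H='01': prefix -- VIOLATION

NO -- this is NOT a valid prefix code. F (0) is a prefix of H (01).


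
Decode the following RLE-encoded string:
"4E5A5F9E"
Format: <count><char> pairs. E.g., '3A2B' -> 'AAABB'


Expanding each <count><char> pair:
  4E -> 'EEEE'
  5A -> 'AAAAA'
  5F -> 'FFFFF'
  9E -> 'EEEEEEEEE'

Decoded = EEEEAAAAAFFFFFEEEEEEEEE


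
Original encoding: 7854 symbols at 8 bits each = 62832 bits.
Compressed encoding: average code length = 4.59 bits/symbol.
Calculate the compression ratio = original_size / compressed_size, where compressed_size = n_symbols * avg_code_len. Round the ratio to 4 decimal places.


original_size = n_symbols * orig_bits = 7854 * 8 = 62832 bits
compressed_size = n_symbols * avg_code_len = 7854 * 4.59 = 36049.86 bits
ratio = original_size / compressed_size = 62832 / 36049.86 = 1.7429

Compression ratio = 1.7429


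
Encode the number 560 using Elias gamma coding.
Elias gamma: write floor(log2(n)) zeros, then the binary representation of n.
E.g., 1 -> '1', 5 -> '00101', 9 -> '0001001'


num_bits = floor(log2(560)) + 1 = 10
leading_zeros = num_bits - 1 = 9
binary(560) = 1000110000

Elias gamma(560) = '000000000' + '1000110000' = 0000000001000110000 (19 bits)


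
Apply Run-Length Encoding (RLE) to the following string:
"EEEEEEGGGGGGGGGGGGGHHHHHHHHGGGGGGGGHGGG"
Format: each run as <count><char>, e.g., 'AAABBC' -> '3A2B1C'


Scanning runs left to right:
  i=0: run of 'E' x 6 -> '6E'
  i=6: run of 'G' x 13 -> '13G'
  i=19: run of 'H' x 8 -> '8H'
  i=27: run of 'G' x 8 -> '8G'
  i=35: run of 'H' x 1 -> '1H'
  i=36: run of 'G' x 3 -> '3G'

RLE = 6E13G8H8G1H3G


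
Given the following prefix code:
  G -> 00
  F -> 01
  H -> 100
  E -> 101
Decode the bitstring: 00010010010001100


Decoding step by step:
Bits 00 -> G
Bits 01 -> F
Bits 00 -> G
Bits 100 -> H
Bits 100 -> H
Bits 01 -> F
Bits 100 -> H


Decoded message: GFGHHFH


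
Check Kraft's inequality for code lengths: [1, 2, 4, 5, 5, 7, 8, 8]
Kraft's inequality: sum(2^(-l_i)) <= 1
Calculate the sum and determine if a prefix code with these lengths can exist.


Sum = 2^(-1) + 2^(-2) + 2^(-4) + 2^(-5) + 2^(-5) + 2^(-7) + 2^(-8) + 2^(-8)
    = 0.5 + 0.25 + 0.0625 + 0.03125 + 0.03125 + 0.0078125 + 0.00390625 + 0.00390625
    = 228/256 = 0.890625
Since 0.890625 <= 1, Kraft's inequality IS satisfied.
A prefix code with these lengths CAN exist.

Kraft sum = 0.890625. Satisfied.


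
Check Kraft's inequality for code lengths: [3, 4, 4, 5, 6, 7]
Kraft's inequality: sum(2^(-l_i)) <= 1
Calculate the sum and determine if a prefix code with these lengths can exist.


Sum = 2^(-3) + 2^(-4) + 2^(-4) + 2^(-5) + 2^(-6) + 2^(-7)
    = 0.125 + 0.0625 + 0.0625 + 0.03125 + 0.015625 + 0.0078125
    = 39/128 = 0.3046875
Since 0.3046875 <= 1, Kraft's inequality IS satisfied.
A prefix code with these lengths CAN exist.

Kraft sum = 0.3046875. Satisfied.


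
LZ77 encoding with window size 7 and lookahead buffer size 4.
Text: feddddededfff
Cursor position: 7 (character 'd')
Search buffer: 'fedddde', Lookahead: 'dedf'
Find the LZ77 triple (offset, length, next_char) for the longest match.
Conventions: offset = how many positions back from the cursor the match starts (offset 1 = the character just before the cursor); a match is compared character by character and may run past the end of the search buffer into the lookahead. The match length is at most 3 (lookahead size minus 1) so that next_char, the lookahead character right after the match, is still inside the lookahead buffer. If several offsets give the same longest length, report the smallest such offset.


Try each offset into the search buffer:
  offset=1 (pos 6, char 'e'): match length 0
  offset=2 (pos 5, char 'd'): match length 3
  offset=3 (pos 4, char 'd'): match length 1
  offset=4 (pos 3, char 'd'): match length 1
  offset=5 (pos 2, char 'd'): match length 1
  offset=6 (pos 1, char 'e'): match length 0
  offset=7 (pos 0, char 'f'): match length 0
Longest match has length 3 at offset 2.
next_char = character at position 7 + 3 = 10 -> 'f'

Best match: offset=2, length=3 (matching 'ded' starting at position 5)
LZ77 triple: (2, 3, 'f')


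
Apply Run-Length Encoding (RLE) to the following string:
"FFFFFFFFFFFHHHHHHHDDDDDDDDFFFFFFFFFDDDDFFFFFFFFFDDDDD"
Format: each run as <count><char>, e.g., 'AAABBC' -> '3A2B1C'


Scanning runs left to right:
  i=0: run of 'F' x 11 -> '11F'
  i=11: run of 'H' x 7 -> '7H'
  i=18: run of 'D' x 8 -> '8D'
  i=26: run of 'F' x 9 -> '9F'
  i=35: run of 'D' x 4 -> '4D'
  i=39: run of 'F' x 9 -> '9F'
  i=48: run of 'D' x 5 -> '5D'

RLE = 11F7H8D9F4D9F5D


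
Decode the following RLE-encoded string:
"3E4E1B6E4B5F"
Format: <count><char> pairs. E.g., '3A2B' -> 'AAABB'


Expanding each <count><char> pair:
  3E -> 'EEE'
  4E -> 'EEEE'
  1B -> 'B'
  6E -> 'EEEEEE'
  4B -> 'BBBB'
  5F -> 'FFFFF'

Decoded = EEEEEEEBEEEEEEBBBBFFFFF


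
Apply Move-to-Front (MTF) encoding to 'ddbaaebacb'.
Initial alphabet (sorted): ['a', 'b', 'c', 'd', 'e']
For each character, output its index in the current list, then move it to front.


MTF encoding:
'd': index 3 in ['a', 'b', 'c', 'd', 'e'] -> ['d', 'a', 'b', 'c', 'e']
'd': index 0 in ['d', 'a', 'b', 'c', 'e'] -> ['d', 'a', 'b', 'c', 'e']
'b': index 2 in ['d', 'a', 'b', 'c', 'e'] -> ['b', 'd', 'a', 'c', 'e']
'a': index 2 in ['b', 'd', 'a', 'c', 'e'] -> ['a', 'b', 'd', 'c', 'e']
'a': index 0 in ['a', 'b', 'd', 'c', 'e'] -> ['a', 'b', 'd', 'c', 'e']
'e': index 4 in ['a', 'b', 'd', 'c', 'e'] -> ['e', 'a', 'b', 'd', 'c']
'b': index 2 in ['e', 'a', 'b', 'd', 'c'] -> ['b', 'e', 'a', 'd', 'c']
'a': index 2 in ['b', 'e', 'a', 'd', 'c'] -> ['a', 'b', 'e', 'd', 'c']
'c': index 4 in ['a', 'b', 'e', 'd', 'c'] -> ['c', 'a', 'b', 'e', 'd']
'b': index 2 in ['c', 'a', 'b', 'e', 'd'] -> ['b', 'c', 'a', 'e', 'd']


Output: [3, 0, 2, 2, 0, 4, 2, 2, 4, 2]


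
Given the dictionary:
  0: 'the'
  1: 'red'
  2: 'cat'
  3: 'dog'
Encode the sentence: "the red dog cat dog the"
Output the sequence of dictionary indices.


Look up each word in the dictionary:
  'the' -> 0
  'red' -> 1
  'dog' -> 3
  'cat' -> 2
  'dog' -> 3
  'the' -> 0

Encoded: [0, 1, 3, 2, 3, 0]


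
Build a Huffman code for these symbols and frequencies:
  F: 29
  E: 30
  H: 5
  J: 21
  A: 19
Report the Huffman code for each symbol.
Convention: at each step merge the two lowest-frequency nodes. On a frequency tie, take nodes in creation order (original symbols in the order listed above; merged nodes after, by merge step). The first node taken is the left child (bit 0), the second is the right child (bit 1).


Huffman tree construction:
Step 1: Merge H(5) + A(19) = 24
Step 2: Merge J(21) + (H+A)(24) = 45
Step 3: Merge F(29) + E(30) = 59
Step 4: Merge (J+(H+A))(45) + (F+E)(59) = 104
Read each symbol's code off the tree from the root (left child = 0, right child = 1).

Codes:
  F: 10 (length 2)
  E: 11 (length 2)
  H: 010 (length 3)
  J: 00 (length 2)
  A: 011 (length 3)
Average code length: 232/104 = 2.2308 bits/symbol


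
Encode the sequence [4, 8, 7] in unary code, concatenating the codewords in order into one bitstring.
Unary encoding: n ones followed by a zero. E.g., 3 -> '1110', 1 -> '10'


Encode each number as n ones followed by a terminating 0:
  4 -> 11110 (5 bits)
  8 -> 111111110 (9 bits)
  7 -> 11111110 (8 bits)
Total length = 5 + 9 + 8 = 22 bits.

Unary([4, 8, 7]) = 1111011111111011111110 (22 bits)


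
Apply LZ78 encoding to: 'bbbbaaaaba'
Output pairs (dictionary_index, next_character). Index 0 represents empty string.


LZ78 encoding steps:
Dictionary: {0: ''}
Step 1: w='' (idx 0), next='b' -> output (0, 'b'), add 'b' as idx 1
Step 2: w='b' (idx 1), next='b' -> output (1, 'b'), add 'bb' as idx 2
Step 3: w='b' (idx 1), next='a' -> output (1, 'a'), add 'ba' as idx 3
Step 4: w='' (idx 0), next='a' -> output (0, 'a'), add 'a' as idx 4
Step 5: w='a' (idx 4), next='a' -> output (4, 'a'), add 'aa' as idx 5
Step 6: w='ba' (idx 3), end of input -> output (3, '')


Encoded: [(0, 'b'), (1, 'b'), (1, 'a'), (0, 'a'), (4, 'a'), (3, '')]


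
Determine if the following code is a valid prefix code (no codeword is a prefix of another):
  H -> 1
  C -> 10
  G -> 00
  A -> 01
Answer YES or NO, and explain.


Checking each pair (does one codeword prefix another?):
  H='1' vs C='10': prefix -- VIOLATION

NO -- this is NOT a valid prefix code. H (1) is a prefix of C (10).


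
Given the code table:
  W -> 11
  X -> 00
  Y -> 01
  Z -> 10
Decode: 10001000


Decoding:
10 -> Z
00 -> X
10 -> Z
00 -> X


Result: ZXZX


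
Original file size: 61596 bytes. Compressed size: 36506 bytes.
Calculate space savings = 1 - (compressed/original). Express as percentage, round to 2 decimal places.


ratio = compressed/original = 36506/61596 = 0.592668
savings = 1 - ratio = 1 - 0.592668 = 0.407332
as a percentage: 0.407332 * 100 = 40.73%

Space savings = 1 - 36506/61596 = 40.73%


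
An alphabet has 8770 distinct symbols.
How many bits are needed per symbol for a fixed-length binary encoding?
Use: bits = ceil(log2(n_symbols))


log2(8770) = 13.0984
Bracket: 2^13 = 8192 < 8770 <= 2^14 = 16384
So ceil(log2(8770)) = 14

bits = ceil(log2(8770)) = ceil(13.0984) = 14 bits


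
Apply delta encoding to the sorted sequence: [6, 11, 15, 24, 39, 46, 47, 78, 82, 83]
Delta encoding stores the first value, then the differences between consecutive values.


First value: 6
Deltas:
  11 - 6 = 5
  15 - 11 = 4
  24 - 15 = 9
  39 - 24 = 15
  46 - 39 = 7
  47 - 46 = 1
  78 - 47 = 31
  82 - 78 = 4
  83 - 82 = 1


Delta encoded: [6, 5, 4, 9, 15, 7, 1, 31, 4, 1]


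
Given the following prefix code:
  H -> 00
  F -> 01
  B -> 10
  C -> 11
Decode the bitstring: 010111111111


Decoding step by step:
Bits 01 -> F
Bits 01 -> F
Bits 11 -> C
Bits 11 -> C
Bits 11 -> C
Bits 11 -> C


Decoded message: FFCCCC


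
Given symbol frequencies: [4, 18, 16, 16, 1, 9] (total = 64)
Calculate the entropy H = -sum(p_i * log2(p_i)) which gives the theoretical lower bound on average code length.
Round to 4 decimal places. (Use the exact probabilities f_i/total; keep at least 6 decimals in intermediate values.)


Per-symbol terms -p_i * log2(p_i) with p_i = f_i/64:
  p = 4/64 = 0.062500: log2(p) = -4.000000, -p*log2(p) = 0.250000
  p = 18/64 = 0.281250: log2(p) = -1.830075, -p*log2(p) = 0.514709
  p = 16/64 = 0.250000: log2(p) = -2.000000, -p*log2(p) = 0.500000
  p = 16/64 = 0.250000: log2(p) = -2.000000, -p*log2(p) = 0.500000
  p = 1/64 = 0.015625: log2(p) = -6.000000, -p*log2(p) = 0.093750
  p = 9/64 = 0.140625: log2(p) = -2.830075, -p*log2(p) = 0.397979
H = 0.250000 + 0.514709 + 0.500000 + 0.500000 + 0.093750 + 0.397979 = 2.256438

H = 2.2564 bits/symbol


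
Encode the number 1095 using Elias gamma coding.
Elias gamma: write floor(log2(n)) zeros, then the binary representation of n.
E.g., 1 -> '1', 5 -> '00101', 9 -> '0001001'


num_bits = floor(log2(1095)) + 1 = 11
leading_zeros = num_bits - 1 = 10
binary(1095) = 10001000111

Elias gamma(1095) = '0000000000' + '10001000111' = 000000000010001000111 (21 bits)


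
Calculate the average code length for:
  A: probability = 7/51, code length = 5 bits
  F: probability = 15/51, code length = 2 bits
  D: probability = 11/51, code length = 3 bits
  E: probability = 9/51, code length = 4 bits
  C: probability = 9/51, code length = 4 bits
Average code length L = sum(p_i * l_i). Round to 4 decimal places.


Weighted contributions p_i * l_i:
  A: (7/51) * 5 = 35/51
  F: (15/51) * 2 = 30/51
  D: (11/51) * 3 = 33/51
  E: (9/51) * 4 = 36/51
  C: (9/51) * 4 = 36/51
Sum = (35 + 30 + 33 + 36 + 36)/51 = 170/51

L = 170/51 = 3.3333 bits/symbol


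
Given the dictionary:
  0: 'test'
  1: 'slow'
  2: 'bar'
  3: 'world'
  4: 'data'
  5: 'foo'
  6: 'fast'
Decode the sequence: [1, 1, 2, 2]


Look up each index in the dictionary:
  1 -> 'slow'
  1 -> 'slow'
  2 -> 'bar'
  2 -> 'bar'

Decoded: "slow slow bar bar"


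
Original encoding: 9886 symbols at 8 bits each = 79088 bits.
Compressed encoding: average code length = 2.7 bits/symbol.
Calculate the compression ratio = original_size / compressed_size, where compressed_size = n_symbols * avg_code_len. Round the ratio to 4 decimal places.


original_size = n_symbols * orig_bits = 9886 * 8 = 79088 bits
compressed_size = n_symbols * avg_code_len = 9886 * 2.7 = 26692.2 bits
ratio = original_size / compressed_size = 79088 / 26692.2 = 2.963

Compression ratio = 2.963


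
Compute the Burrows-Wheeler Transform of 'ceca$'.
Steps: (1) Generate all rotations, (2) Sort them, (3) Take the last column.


Rotations (sorted):
  0: $ceca -> last char: a
  1: a$cec -> last char: c
  2: ca$ce -> last char: e
  3: ceca$ -> last char: $
  4: eca$c -> last char: c


BWT = ace$c


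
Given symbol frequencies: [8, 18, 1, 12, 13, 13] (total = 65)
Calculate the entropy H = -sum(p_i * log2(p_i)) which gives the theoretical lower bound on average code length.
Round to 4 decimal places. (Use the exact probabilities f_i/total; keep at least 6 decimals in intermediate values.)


Per-symbol terms -p_i * log2(p_i) with p_i = f_i/65:
  p = 8/65 = 0.123077: log2(p) = -3.022368, -p*log2(p) = 0.371984
  p = 18/65 = 0.276923: log2(p) = -1.852443, -p*log2(p) = 0.512984
  p = 1/65 = 0.015385: log2(p) = -6.022368, -p*log2(p) = 0.092652
  p = 12/65 = 0.184615: log2(p) = -2.437405, -p*log2(p) = 0.449983
  p = 13/65 = 0.200000: log2(p) = -2.321928, -p*log2(p) = 0.464386
  p = 13/65 = 0.200000: log2(p) = -2.321928, -p*log2(p) = 0.464386
H = 0.371984 + 0.512984 + 0.092652 + 0.449983 + 0.464386 + 0.464386 = 2.356375

H = 2.3564 bits/symbol
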